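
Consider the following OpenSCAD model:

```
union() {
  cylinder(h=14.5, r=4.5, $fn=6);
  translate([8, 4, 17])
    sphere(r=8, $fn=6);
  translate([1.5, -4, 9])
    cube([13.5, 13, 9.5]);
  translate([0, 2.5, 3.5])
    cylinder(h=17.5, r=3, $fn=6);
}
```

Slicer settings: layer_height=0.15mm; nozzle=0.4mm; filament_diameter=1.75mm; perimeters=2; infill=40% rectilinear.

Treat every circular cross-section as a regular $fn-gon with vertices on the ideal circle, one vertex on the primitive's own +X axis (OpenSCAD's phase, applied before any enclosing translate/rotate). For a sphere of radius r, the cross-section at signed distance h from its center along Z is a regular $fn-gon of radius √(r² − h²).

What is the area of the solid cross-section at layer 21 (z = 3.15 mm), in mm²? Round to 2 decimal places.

At z = 3.15 mm: the cylinder: section is a regular 6-gon, circumradius r=4.5 (area = (6/2)·4.500²·sin(360°/6) = 52.61 mm²); the sphere at (8, 4) is absent (|z−center|=13.850 > r=8); the cube at (1.5, -4) does not reach this height (z outside [9, 18.5]); the cylinder at (0, 2.5) is not intersected at this z (z outside [3.5, 21]); Merging all regions: only the r=4.5 cylinder is present, so the union is just that shape — area = 52.61 mm². Overall, the cross-section is a single solid region. Net area = 52.61 mm².

52.61 mm²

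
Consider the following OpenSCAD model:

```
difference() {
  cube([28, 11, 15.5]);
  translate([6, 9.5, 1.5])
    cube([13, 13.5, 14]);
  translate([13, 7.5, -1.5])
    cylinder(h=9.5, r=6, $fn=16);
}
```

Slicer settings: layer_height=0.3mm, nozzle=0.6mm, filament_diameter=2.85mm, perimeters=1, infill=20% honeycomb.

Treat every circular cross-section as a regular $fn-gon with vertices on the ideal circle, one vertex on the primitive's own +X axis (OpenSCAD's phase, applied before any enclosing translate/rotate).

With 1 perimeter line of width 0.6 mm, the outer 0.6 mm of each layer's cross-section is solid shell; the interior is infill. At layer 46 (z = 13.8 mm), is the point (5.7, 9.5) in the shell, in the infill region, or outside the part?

At z = 13.8 mm: the cube (footprint 28×11) is included at this height; the cube at (6, 9.5) is present — its section is the full 13×13.5 rectangle; the cylinder at (13, 7.5) is not intersected at this z (z outside [-1.5, 8]); Subtracting the remaining from the first: starting from the 28×11 cube, the 13×13.5 cube at (6, 9.5) partially overlaps it — only the 19.50 mm² overlap (of its 175.50 mm²) is removed, clipping the outline — 1 connected region. Overall, the cross-section is a single solid region. The nearest boundary edge runs (6.00, 11.00)→(6.00, 9.50); distance from the point to it = 0.30 mm. The point is inside the cross-section, 0.30 mm from the nearest boundary — within the 0.6 mm shell band (1 × 0.6).

shell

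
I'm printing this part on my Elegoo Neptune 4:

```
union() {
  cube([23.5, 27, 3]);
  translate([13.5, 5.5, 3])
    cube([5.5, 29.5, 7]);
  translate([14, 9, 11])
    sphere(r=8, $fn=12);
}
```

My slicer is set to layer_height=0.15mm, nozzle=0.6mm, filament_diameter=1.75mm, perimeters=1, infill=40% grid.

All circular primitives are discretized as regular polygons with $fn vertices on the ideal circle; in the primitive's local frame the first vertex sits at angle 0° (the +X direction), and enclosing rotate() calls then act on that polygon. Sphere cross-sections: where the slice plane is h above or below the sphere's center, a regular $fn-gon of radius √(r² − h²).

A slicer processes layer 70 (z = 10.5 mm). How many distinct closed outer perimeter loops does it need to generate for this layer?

At z = 10.5 mm: the cube is not intersected at this z (z outside [0, 3]); the cube at (13.5, 5.5) does not reach this height (z outside [3, 10]); the r=8 sphere at (14, 9) slices to a regular 12-gon of circumradius 7.984 (√(r²−h²) with h=0.5 from center); Merging all regions: only the r=8 sphere at (14, 9) is present, so the union is just that shape — 1 connected region. The result has 1 disconnected region.

1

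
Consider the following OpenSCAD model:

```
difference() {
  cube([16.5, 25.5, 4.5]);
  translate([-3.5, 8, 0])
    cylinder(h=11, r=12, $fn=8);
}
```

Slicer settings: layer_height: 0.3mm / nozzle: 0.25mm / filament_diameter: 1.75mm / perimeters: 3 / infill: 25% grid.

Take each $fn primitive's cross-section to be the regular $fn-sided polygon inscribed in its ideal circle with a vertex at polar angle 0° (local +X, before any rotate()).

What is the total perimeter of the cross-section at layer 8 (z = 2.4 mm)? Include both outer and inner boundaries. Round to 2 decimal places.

At z = 2.4 mm: the 16.5×25.5 cube contributes its full rectangle (perimeter 84.00 mm); the cylinder at (-3.5, 8): section is a regular 8-gon, circumradius r=12 (perimeter = 2·8·12.000·sin(180°/8) = 73.48 mm); Subtracting the remaining from the first: starting from the 16.5×25.5 cube, the r=12 cylinder at (-3.5, 8) partially overlaps it — only the 117.11 mm² overlap (of its 407.29 mm²) is removed, clipping the outline — boundary = 83.50 mm. Overall, the cross-section is a single solid region. Total boundary length (outer) = 83.50 mm.

83.50 mm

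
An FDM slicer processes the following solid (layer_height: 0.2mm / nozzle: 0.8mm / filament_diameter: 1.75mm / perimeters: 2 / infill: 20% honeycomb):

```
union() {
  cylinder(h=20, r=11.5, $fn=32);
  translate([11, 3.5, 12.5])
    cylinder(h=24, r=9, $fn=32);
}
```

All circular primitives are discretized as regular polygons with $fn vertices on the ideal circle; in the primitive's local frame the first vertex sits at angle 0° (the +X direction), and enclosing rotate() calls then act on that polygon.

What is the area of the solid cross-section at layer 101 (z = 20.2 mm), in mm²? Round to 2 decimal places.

252.84 mm²

At z = 20.2 mm: the cylinder does not reach this height (z outside [0, 20]); the r=9 cylinder at (11, 3.5) contributes a regular 32-gon of circumradius 9 (area = (32/2)·9.000²·sin(360°/32) = 252.84 mm²); Merging all regions: only the r=9 cylinder at (11, 3.5) is present, so the union is just that shape — area = 252.84 mm². Overall, the cross-section is a single solid region. Net area = 252.84 mm².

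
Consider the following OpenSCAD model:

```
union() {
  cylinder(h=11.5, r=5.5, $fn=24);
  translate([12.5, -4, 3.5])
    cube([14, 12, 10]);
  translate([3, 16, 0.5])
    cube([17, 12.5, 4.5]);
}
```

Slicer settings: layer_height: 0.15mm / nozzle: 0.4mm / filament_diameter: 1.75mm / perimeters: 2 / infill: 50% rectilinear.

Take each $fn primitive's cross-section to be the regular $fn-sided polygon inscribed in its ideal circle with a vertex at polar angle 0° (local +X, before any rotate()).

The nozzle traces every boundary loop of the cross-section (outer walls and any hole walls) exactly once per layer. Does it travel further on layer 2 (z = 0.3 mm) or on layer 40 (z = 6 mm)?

layer 40 (z = 6 mm)

Layer 2 (z = 0.3): the cylinder: section is a regular 24-gon, circumradius r=5.5 (perimeter = 2·24·5.500·sin(180°/24) = 34.46 mm); the cube at (12.5, -4) is absent (z outside [3.5, 13.5]); the cube at (3, 16) is not intersected at this z (z outside [0.5, 5]); Merging all regions: only the r=5.5 cylinder is present, so the union is just that shape — boundary = 34.46 mm. So its perimeter = 34.46 mm. Layer 40 (z = 6): the cylinder: section is a regular 24-gon, circumradius r=5.5 (perimeter = 2·24·5.500·sin(180°/24) = 34.46 mm); the 14×12 cube at (12.5, -4) contributes its full rectangle (perimeter 52.00 mm); the cube at (3, 16) does not reach this height (z outside [0.5, 5]); Combining (union): the 2 present regions are separate (no shared area or edge), so areas and boundary lengths simply add and each stays a separate island — boundary = 86.46 mm. So its perimeter = 86.46 mm. Layer 40 is larger (86.46 vs 34.46 mm).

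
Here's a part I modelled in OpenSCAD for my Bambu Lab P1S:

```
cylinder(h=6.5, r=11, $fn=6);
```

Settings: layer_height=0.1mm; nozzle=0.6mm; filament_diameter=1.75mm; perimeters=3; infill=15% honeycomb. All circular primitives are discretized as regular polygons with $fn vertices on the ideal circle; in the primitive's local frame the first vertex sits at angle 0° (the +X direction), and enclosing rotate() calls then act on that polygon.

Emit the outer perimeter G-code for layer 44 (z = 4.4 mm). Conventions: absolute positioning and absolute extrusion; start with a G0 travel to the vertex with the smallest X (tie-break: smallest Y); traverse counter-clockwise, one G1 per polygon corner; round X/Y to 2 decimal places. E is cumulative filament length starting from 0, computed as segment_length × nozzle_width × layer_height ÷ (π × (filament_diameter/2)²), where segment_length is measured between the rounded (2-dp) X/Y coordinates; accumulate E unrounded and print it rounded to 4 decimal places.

At z = 4.4 mm: the r=11 cylinder gives a regular 6-gon of circumradius 11 (constant along its height). The outline is a single polygon with 6 vertices. Extrusion per mm of travel: 0.6 × 0.1 / (π × 0.875²) = 0.024945. Accumulating E over each segment gives final E = 1.6467.

G0 X-11.00 Y0.00 Z4.40
G1 X-5.50 Y-9.53 E0.2745
G1 X5.50 Y-9.53 E0.5489
G1 X11.00 Y0.00 E0.8233
G1 X5.50 Y9.53 E1.0978
G1 X-5.50 Y9.53 E1.3722
G1 X-11.00 Y0.00 E1.6467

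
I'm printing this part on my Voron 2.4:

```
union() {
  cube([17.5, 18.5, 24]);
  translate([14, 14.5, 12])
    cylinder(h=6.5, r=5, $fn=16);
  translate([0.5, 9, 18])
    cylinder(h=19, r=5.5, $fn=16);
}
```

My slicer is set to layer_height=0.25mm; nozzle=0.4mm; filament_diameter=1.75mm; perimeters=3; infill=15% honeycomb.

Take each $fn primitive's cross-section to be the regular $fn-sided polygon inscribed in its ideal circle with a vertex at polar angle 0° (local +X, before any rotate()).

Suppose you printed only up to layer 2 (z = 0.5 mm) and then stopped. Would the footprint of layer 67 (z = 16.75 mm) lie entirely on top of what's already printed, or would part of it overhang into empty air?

Compare the two slices. At z = 0.5: the cube (footprint 17.5×18.5) is included at this height (area 323.75 mm²); the cylinder at (14, 14.5) is not intersected at this z (z outside [12, 18.5]); the cylinder at (0.5, 9) is absent (z outside [18, 37]); Combining (union): only the 17.5×18.5 cube is present, so the union is just that shape — area = 323.75 mm². At z = 16.75: the cube (footprint 17.5×18.5) is included at this height (area 323.75 mm²); the r=5 cylinder at (14, 14.5) contributes a regular 16-gon of circumradius 5 (area = (16/2)·5.000²·sin(360°/16) = 76.54 mm²); the cylinder at (0.5, 9) does not reach this height (z outside [18, 37]); Combining (union): the regions partially overlap — summed areas 400.29 mm² minus the doubly-counted overlap 65.98 mm² gives 334.31 mm² — area = 334.31 mm². Checking containment: at z = 16.75 the cross-section extends beyond the z = 0.5 cross-section by about 10.56 mm².

part overhangs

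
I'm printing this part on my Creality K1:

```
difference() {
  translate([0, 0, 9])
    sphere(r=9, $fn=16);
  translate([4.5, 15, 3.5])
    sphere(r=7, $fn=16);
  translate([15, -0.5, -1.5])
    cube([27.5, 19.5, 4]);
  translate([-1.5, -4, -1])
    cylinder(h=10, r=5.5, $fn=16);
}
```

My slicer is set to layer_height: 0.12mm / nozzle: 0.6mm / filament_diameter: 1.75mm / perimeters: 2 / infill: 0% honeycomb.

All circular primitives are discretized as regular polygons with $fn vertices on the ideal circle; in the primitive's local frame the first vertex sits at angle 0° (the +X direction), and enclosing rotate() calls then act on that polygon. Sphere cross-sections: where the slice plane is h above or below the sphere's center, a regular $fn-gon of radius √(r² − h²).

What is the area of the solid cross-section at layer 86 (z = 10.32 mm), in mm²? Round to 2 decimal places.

At z = 10.32 mm: the sphere: section is a regular 16-gon, circumradius = √(r²−h²) = √(9²−1.32²) = 8.903 (area = (16/2)·8.903²·sin(360°/16) = 242.64 mm²); the sphere at (4.5, 15): section is a regular 16-gon, circumradius = √(r²−h²) = √(7²−6.82²) = 1.577 (area = (16/2)·1.577²·sin(360°/16) = 7.62 mm²); the cube at (15, -0.5) is not intersected at this z (z outside [-1.5, 2.5]); the cylinder at (-1.5, -4) does not reach this height (z outside [-1, 9]); After the difference (first − rest): starting from the r=9 sphere (242.64 mm²), the r=7 sphere at (4.5, 15) misses the remaining region (no effect) — area = 242.64 mm². Overall, the cross-section is a single solid region. Net area = 242.64 mm².

242.64 mm²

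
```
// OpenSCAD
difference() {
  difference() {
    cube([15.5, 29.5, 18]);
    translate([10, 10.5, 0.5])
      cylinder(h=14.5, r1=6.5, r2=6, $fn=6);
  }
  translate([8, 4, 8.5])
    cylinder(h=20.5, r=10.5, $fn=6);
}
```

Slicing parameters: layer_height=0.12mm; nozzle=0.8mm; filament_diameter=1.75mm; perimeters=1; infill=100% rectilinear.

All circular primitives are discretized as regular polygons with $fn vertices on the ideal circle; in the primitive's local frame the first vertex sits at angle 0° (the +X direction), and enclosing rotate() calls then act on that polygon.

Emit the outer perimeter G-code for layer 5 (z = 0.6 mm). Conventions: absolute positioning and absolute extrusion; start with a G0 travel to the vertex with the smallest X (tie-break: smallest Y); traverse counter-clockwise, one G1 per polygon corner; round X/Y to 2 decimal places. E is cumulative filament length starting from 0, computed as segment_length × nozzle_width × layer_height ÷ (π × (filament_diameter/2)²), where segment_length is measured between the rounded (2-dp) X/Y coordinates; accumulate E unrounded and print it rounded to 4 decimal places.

At z = 0.6 mm: the cube (footprint 15.5×29.5) is included at this height; the cone at (10, 10.5): at t=0.007 of its height the radius interpolates to r₁+(r₂−r₁)t = 6.497, giving a regular 6-gon of that circumradius; Subtracting the remaining from the first: starting from the 15.5×29.5 cube, the cone at (10, 10.5) partially overlaps it — only the 107.93 mm² overlap (of its 109.65 mm²) is removed, clipping the outline — 1 connected region; the cylinder at (8, 4) is absent (z outside [8.5, 29]); Taking the first minus the rest: none of the subtracted shapes is present at this height, so that combined region is unchanged — 1 connected region. The outline is a single polygon with 11 vertices. Extrusion per mm of travel: 0.8 × 0.12 / (π × 0.875²) = 0.039912. Accumulating E over each segment gives final E = 4.8512.

G0 X0.00 Y0.00 Z0.60
G1 X15.50 Y0.00 E0.6186
G1 X15.50 Y8.77 E0.9687
G1 X13.25 Y4.87 E1.1484
G1 X6.75 Y4.87 E1.4078
G1 X3.50 Y10.50 E1.6673
G1 X6.75 Y16.13 E1.9267
G1 X13.25 Y16.13 E2.1861
G1 X15.50 Y12.23 E2.3659
G1 X15.50 Y29.50 E3.0551
G1 X0.00 Y29.50 E3.6738
G1 X0.00 Y0.00 E4.8512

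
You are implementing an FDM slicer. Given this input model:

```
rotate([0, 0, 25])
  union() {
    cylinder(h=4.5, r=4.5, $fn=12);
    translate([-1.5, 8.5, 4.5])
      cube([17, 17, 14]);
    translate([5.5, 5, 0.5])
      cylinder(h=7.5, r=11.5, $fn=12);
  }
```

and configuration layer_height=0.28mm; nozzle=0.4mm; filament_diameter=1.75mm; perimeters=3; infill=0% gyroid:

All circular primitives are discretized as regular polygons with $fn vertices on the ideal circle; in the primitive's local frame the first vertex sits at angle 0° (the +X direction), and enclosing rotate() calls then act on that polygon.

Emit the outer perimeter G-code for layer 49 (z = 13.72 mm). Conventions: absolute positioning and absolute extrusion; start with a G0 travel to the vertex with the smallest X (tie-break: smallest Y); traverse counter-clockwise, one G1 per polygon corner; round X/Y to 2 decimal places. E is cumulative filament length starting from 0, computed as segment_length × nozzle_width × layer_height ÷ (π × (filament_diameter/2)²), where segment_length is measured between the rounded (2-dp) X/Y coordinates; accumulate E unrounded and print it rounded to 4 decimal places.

At z = 13.72 mm: the cylinder is not intersected at this z (z outside [0, 4.5]); the 17×17 cube at (-1.5, 8.5) contributes its full rectangle; the cylinder at (5.5, 5) is absent (z outside [0.5, 8]); Merging all regions: only the 17×17 cube at (-1.5, 8.5) is present, so the union is just that shape — 1 connected region; (whole slice rotated 25° about Z — lengths, areas and connectivity unchanged). The outline is a single polygon with 4 vertices. Extrusion per mm of travel: 0.4 × 0.28 / (π × 0.875²) = 0.046564. Accumulating E over each segment gives final E = 3.1669.

G0 X-12.14 Y22.48 Z13.72
G1 X-4.95 Y7.07 E0.7918
G1 X10.46 Y14.25 E1.5834
G1 X3.27 Y29.66 E2.3753
G1 X-12.14 Y22.48 E3.1669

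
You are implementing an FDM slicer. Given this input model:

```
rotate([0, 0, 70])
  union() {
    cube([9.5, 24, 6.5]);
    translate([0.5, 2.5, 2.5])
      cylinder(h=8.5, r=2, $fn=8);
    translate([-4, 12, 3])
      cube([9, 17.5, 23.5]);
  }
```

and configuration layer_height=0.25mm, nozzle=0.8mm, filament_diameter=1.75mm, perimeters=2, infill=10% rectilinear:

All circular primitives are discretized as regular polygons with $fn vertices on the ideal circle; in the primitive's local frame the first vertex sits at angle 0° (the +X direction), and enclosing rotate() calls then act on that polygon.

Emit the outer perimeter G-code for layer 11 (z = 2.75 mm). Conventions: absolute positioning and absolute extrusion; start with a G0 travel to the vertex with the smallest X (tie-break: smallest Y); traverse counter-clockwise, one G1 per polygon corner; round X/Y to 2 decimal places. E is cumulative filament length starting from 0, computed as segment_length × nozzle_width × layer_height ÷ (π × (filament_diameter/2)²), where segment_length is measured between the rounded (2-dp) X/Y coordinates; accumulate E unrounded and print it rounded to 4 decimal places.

At z = 2.75 mm: the cube is present — its section is the full 9.5×24 rectangle; the r=2 cylinder at (0.5, 2.5) contributes a regular 8-gon of circumradius 2; the cube at (-4, 12) is not intersected at this z (z outside [3, 26.5]); Combining (union): the regions partially overlap (shared area 7.55 mm²), so overlapping operands fuse into one piece — 1 connected region; (whole slice rotated 70° about Z — lengths, areas and connectivity unchanged). The outline is a single polygon with 9 vertices. Extrusion per mm of travel: 0.8 × 0.25 / (π × 0.875²) = 0.083150. Accumulating E over each segment gives final E = 5.6922.

G0 X-22.55 Y8.21 Z2.75
G1 X-4.03 Y1.47 E1.6388
G1 X-3.99 Y0.48 E1.7211
G1 X-2.86 Y-0.55 E1.8483
G1 X-1.33 Y-0.49 E1.9756
G1 X-0.66 Y0.24 E2.0580
G1 X0.00 Y0.00 E2.1164
G1 X3.25 Y8.93 E2.9066
G1 X-19.30 Y17.14 E4.9020
G1 X-22.55 Y8.21 E5.6922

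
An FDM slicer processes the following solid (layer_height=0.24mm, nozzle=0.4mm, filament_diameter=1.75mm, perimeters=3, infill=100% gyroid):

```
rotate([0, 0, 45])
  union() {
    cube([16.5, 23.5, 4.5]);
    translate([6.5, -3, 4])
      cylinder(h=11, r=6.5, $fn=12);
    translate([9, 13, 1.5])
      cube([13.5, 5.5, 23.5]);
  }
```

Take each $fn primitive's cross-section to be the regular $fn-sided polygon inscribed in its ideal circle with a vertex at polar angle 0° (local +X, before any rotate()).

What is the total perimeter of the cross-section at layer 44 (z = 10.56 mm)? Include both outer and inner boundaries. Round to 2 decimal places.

At z = 10.56 mm: the cube is not intersected at this z (z outside [0, 4.5]); the cylinder at (6.5, -3): section is a regular 12-gon, circumradius r=6.5 (perimeter = 2·12·6.500·sin(180°/12) = 40.38 mm); the cube at (9, 13) (footprint 13.5×5.5) is included at this height (perimeter 38.00 mm); Combining (union): the 2 present regions are separate (no shared area or edge), so areas and boundary lengths simply add and each stays a separate island — boundary = 78.38 mm; (whole slice rotated 45° about Z — lengths, areas and connectivity unchanged). Overall, the cross-section has 2 separate islands. Total boundary length (outer) = 78.38 mm.

78.38 mm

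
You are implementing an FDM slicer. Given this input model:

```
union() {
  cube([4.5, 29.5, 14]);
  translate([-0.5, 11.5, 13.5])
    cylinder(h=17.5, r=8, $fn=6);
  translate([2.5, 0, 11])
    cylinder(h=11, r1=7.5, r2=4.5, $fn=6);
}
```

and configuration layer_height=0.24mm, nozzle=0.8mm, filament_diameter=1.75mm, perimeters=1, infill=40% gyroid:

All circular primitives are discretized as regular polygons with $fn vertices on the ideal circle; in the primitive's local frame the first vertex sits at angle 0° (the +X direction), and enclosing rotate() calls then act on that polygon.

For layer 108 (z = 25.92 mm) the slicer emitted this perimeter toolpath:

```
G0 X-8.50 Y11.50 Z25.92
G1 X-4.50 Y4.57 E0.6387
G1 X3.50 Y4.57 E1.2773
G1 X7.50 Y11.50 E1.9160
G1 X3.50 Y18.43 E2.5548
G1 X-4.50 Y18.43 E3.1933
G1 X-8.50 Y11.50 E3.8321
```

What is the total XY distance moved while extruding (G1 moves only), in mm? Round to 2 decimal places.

Sum the Euclidean lengths of each G1 segment: total = 48.01 mm.

48.01 mm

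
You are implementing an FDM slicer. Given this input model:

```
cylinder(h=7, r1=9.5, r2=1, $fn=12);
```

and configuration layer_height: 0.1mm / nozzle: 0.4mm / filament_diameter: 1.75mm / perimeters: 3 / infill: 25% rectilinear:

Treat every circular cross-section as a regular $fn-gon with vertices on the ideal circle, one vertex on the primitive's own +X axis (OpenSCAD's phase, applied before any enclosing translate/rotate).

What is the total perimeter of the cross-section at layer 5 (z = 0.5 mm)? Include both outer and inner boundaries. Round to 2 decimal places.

At z = 0.5 mm: the cone contributes a regular 12-gon of circumradius 8.893 (interpolated between r1=9.5 and r2=1 at t=0.071) (perimeter = 2·12·8.893·sin(180°/12) = 55.24 mm). Overall, the cross-section is a single solid region. Total boundary length (outer) = 55.24 mm.

55.24 mm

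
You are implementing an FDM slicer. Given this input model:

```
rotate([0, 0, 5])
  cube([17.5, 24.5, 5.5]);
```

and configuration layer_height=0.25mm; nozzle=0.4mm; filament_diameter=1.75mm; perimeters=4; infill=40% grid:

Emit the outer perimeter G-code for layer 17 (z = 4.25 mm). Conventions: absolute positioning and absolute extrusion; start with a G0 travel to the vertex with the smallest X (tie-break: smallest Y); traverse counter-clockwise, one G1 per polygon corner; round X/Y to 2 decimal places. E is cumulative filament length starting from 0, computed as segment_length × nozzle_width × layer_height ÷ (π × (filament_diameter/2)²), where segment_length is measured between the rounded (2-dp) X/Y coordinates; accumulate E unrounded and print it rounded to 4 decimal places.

At z = 4.25 mm: the cube is present — its section is the full 17.5×24.5 rectangle; (rotated 5° about Z; rotation is an isometry so areas/perimeters/island counts are preserved). The outline is a single polygon with 4 vertices. Extrusion per mm of travel: 0.4 × 0.25 / (π × 0.875²) = 0.041575. Accumulating E over each segment gives final E = 3.4923.

G0 X-2.14 Y24.41 Z4.25
G1 X0.00 Y0.00 E1.0187
G1 X17.43 Y1.53 E1.7462
G1 X15.30 Y25.93 E2.7645
G1 X-2.14 Y24.41 E3.4923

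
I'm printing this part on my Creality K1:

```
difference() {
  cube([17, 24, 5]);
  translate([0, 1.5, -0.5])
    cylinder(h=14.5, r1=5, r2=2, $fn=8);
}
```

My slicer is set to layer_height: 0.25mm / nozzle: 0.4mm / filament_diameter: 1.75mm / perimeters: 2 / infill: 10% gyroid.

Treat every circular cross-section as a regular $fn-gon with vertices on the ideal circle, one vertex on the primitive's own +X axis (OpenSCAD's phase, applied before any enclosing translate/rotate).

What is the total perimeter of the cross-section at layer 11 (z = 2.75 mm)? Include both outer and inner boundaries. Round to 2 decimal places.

80.71 mm

At z = 2.75 mm: the cube is present — its section is the full 17×24 rectangle (perimeter 82.00 mm); the cone at (0, 1.5) (r1=5→r2=2) has section circumradius 4.328 here — a regular 8-gon (perimeter = 2·8·4.328·sin(180°/8) = 26.50 mm); Subtracting the remaining from the first: starting from the 17×24 cube, the cone at (0, 1.5) partially overlaps it — only the 19.27 mm² overlap (of its 52.97 mm²) is removed, clipping the outline — boundary = 80.71 mm. Overall, the cross-section is a single solid region. Total boundary length (outer) = 80.71 mm.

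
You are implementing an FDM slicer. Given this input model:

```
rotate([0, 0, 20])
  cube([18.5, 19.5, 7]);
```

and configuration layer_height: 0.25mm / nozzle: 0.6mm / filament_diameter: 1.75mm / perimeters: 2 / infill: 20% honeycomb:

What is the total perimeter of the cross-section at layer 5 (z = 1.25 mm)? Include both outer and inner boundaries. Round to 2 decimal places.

76.00 mm

At z = 1.25 mm: the cube is present — its section is the full 18.5×19.5 rectangle (perimeter 76.00 mm); (whole slice rotated 20° about Z — lengths, areas and connectivity unchanged). Overall, the cross-section is a single solid region. Total boundary length (outer) = 76.00 mm.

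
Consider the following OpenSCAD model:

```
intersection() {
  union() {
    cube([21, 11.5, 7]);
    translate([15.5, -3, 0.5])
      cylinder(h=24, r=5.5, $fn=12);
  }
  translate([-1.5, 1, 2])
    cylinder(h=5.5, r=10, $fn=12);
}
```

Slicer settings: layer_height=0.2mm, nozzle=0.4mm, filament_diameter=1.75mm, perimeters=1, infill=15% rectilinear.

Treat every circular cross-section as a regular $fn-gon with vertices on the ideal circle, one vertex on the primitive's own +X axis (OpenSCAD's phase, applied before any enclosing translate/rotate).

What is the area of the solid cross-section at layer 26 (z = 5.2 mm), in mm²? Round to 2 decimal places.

68.67 mm²

At z = 5.2 mm: the cube (footprint 21×11.5) is included at this height (area 241.50 mm²); the cylinder at (15.5, -3): section is a regular 12-gon, circumradius r=5.5 (area = (12/2)·5.500²·sin(360°/12) = 90.75 mm²); Taking the union: the regions partially overlap — summed areas 332.25 mm² minus the doubly-counted overlap 14.83 mm² gives 317.42 mm² — area = 317.42 mm²; the r=10 cylinder at (-1.5, 1) gives a regular 12-gon of circumradius 10 (constant along its height) (area = (12/2)·10.000²·sin(360°/12) = 300.00 mm²); Taking the intersection: the r=10 cylinder at (-1.5, 1) partially overlaps that combined region; clipping to the common part keeps 68.67 mm² — area = 68.67 mm². Overall, the cross-section is a single solid region. Net area = 68.67 mm².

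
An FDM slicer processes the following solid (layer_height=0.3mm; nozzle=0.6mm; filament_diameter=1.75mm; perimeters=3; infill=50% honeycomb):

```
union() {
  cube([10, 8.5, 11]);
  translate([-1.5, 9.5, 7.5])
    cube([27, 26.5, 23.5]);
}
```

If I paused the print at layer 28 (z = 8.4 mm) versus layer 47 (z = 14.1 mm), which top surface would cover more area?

layer 28 (z = 8.4 mm)

Layer 28 (z = 8.4): the cube (footprint 10×8.5) is included at this height (area 85.00 mm²); the cube at (-1.5, 9.5) is present — its section is the full 27×26.5 rectangle (area 715.50 mm²); Merging all regions: the 2 present regions are separate (no shared area or edge), so areas and boundary lengths simply add and each stays a separate island — area = 800.50 mm². So its area = 800.50 mm². Layer 47 (z = 14.1): the cube does not reach this height (z outside [0, 11]); the cube at (-1.5, 9.5) (footprint 27×26.5) is included at this height (area 715.50 mm²); Combining (union): only the 27×26.5 cube at (-1.5, 9.5) is present, so the union is just that shape — area = 715.50 mm². So its area = 715.50 mm². Layer 28 is larger (800.50 vs 715.50 mm²).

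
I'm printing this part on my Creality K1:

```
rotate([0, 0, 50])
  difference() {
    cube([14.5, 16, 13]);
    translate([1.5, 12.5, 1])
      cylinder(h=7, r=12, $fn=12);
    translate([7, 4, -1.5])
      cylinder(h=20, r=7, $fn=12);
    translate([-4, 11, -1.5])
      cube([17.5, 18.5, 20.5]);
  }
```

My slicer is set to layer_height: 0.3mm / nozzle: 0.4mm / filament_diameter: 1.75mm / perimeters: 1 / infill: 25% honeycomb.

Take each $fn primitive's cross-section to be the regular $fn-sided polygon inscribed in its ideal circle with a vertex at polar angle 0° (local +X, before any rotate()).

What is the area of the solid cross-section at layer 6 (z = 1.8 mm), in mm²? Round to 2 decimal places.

At z = 1.8 mm: the cube is present — its section is the full 14.5×16 rectangle (area 232.00 mm²); the r=12 cylinder at (1.5, 12.5) contributes a regular 12-gon of circumradius 12 (area = (12/2)·12.000²·sin(360°/12) = 432.00 mm²); the r=7 cylinder at (7, 4) gives a regular 12-gon of circumradius 7 (constant along its height) (area = (12/2)·7.000²·sin(360°/12) = 147.00 mm²); the cube at (-4, 11) is present — its section is the full 17.5×18.5 rectangle (area 323.75 mm²); Taking the first minus the rest: starting from the 14.5×16 cube (232.00 mm²), the r=12 cylinder at (1.5, 12.5) partially overlaps it — only the 171.31 mm² overlap (of its 432.00 mm²) is removed, clipping the outline; the r=7 cylinder at (7, 4) partially overlaps it — only the 39.05 mm² overlap (of its 147.00 mm²) is removed, clipping the outline; the 17.5×18.5 cube at (-4, 11) partially overlaps it — only the 1.94 mm² overlap (of its 323.75 mm²) is removed, clipping the outline — area = 19.70 mm²; (whole slice rotated 50° about Z — lengths, areas and connectivity unchanged). Overall, the cross-section has 2 separate islands. Net area = 19.70 mm².

19.70 mm²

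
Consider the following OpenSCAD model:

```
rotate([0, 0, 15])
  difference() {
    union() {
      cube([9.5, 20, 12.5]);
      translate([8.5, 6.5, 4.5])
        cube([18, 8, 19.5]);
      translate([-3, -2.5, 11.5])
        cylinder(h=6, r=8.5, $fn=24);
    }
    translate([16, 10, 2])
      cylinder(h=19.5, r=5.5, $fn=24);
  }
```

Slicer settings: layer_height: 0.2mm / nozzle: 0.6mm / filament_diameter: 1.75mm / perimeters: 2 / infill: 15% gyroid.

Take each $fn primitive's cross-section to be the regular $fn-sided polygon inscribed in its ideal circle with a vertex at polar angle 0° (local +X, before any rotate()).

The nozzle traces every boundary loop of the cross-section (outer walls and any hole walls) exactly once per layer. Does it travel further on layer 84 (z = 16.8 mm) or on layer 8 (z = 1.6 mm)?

layer 84 (z = 16.8 mm)

Layer 84 (z = 16.8): the cube is not intersected at this z (z outside [0, 12.5]); the 18×8 cube at (8.5, 6.5) contributes its full rectangle (perimeter 52.00 mm); the r=8.5 cylinder at (-3, -2.5) gives a regular 24-gon of circumradius 8.5 (constant along its height) (perimeter = 2·24·8.500·sin(180°/24) = 53.25 mm); Combining (union): the 2 present regions are separate (no shared area or edge), so areas and boundary lengths simply add and each stays a separate island — boundary = 105.25 mm; the r=5.5 cylinder at (16, 10) contributes a regular 24-gon of circumradius 5.5 (perimeter = 2·24·5.500·sin(180°/24) = 34.46 mm); Subtracting the remaining from the first: starting from that combined region, the r=5.5 cylinder at (16, 10) partially overlaps it — only the 78.35 mm² overlap (of its 93.95 mm²) is removed, clipping the outline — boundary = 108.95 mm; (rotated 15° about Z; rotation is an isometry so areas/perimeters/island counts are preserved). So its perimeter = 108.95 mm. Layer 8 (z = 1.6): the 9.5×20 cube contributes its full rectangle (perimeter 59.00 mm); the cube at (8.5, 6.5) is not intersected at this z (z outside [4.5, 24]); the cylinder at (-3, -2.5) is not intersected at this z (z outside [11.5, 17.5]); Combining (union): only the 9.5×20 cube is present, so the union is just that shape — boundary = 59.00 mm; the cylinder at (16, 10) is not intersected at this z (z outside [2, 21.5]); Subtracting the remaining from the first: none of the subtracted shapes is present at this height, so the result so far is unchanged — boundary = 59.00 mm; (whole slice rotated 15° about Z — lengths, areas and connectivity unchanged). So its perimeter = 59.00 mm. Layer 84 is larger (108.95 vs 59.00 mm).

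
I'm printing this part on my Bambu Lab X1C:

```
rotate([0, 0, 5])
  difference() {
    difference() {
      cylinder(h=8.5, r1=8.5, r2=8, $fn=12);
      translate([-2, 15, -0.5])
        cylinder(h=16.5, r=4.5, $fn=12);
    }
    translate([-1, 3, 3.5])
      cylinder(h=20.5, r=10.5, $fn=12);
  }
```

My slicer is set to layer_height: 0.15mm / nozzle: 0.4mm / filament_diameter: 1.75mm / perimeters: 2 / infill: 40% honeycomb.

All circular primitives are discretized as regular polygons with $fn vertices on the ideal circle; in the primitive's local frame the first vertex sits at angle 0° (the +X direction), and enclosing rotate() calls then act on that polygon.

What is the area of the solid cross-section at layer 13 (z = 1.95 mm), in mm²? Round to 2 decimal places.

At z = 1.95 mm: the cone contributes a regular 12-gon of circumradius 8.385 (interpolated between r1=8.5 and r2=8 at t=0.229) (area = (12/2)·8.385²·sin(360°/12) = 210.94 mm²); the r=4.5 cylinder at (-2, 15) gives a regular 12-gon of circumradius 4.5 (constant along its height) (area = (12/2)·4.500²·sin(360°/12) = 60.75 mm²); Taking the first minus the rest: starting from the cone (210.94 mm²), the r=4.5 cylinder at (-2, 15) misses the remaining region (no effect) — area = 210.94 mm²; the cylinder at (-1, 3) is absent (z outside [3.5, 24]); Taking the first minus the rest: none of the subtracted shapes is present at this height, so the result so far is unchanged — area = 210.94 mm²; (whole slice rotated 5° about Z — lengths, areas and connectivity unchanged). Overall, the cross-section is a single solid region. Net area = 210.94 mm².

210.94 mm²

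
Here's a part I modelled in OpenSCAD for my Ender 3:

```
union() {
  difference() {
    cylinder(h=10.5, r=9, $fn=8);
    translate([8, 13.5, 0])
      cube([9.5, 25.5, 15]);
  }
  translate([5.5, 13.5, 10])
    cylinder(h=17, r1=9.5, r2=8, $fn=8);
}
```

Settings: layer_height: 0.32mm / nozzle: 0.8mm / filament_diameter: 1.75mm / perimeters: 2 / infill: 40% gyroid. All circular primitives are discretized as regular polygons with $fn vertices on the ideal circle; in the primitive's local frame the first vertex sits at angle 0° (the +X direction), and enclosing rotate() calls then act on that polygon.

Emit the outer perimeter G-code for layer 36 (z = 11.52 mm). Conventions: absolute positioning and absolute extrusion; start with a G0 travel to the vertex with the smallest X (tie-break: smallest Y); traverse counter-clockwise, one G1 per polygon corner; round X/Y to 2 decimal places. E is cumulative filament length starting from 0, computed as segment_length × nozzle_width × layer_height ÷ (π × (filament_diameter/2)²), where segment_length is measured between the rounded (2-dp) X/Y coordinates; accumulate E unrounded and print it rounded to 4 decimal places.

G0 X-3.87 Y13.50 Z11.52
G1 X-1.12 Y6.88 E0.7630
G1 X5.50 Y4.13 E1.5259
G1 X12.12 Y6.88 E2.2889
G1 X14.87 Y13.50 E3.0518
G1 X12.12 Y20.12 E3.8148
G1 X5.50 Y22.87 E4.5777
G1 X-1.12 Y20.12 E5.3407
G1 X-3.87 Y13.50 E6.1037

At z = 11.52 mm: the cylinder is not intersected at this z (z outside [0, 10.5]); the cube at (8, 13.5) (footprint 9.5×25.5) is included at this height; After the difference (first − rest): the first operand is absent here, so nothing remains; the cone at (5.5, 13.5) contributes a regular 8-gon of circumradius 9.366 (interpolated between r1=9.5 and r2=8 at t=0.089); Merging all regions: only the cone at (5.5, 13.5) is present, so the union is just that shape — 1 connected region. The outline is a single polygon with 8 vertices. Extrusion per mm of travel: 0.8 × 0.32 / (π × 0.875²) = 0.106432. Accumulating E over each segment gives final E = 6.1037.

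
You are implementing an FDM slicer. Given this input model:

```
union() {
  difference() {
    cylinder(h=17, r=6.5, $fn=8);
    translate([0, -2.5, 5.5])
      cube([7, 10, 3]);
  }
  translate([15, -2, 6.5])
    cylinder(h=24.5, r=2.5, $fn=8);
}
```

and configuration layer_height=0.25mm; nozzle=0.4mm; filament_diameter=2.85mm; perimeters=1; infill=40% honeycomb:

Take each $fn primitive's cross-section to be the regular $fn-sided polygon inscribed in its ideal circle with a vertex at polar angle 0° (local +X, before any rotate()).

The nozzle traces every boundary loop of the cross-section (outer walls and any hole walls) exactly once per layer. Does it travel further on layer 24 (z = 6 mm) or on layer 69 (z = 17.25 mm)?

layer 24 (z = 6 mm)

Layer 24 (z = 6): the cylinder: section is a regular 8-gon, circumradius r=6.5 (perimeter = 2·8·6.500·sin(180°/8) = 39.80 mm); the cube at (0, -2.5) (footprint 7×10) is included at this height (perimeter 34.00 mm); Subtracting the remaining from the first: starting from the r=6.5 cylinder, the 7×10 cube at (0, -2.5) partially overlaps it — only the 44.83 mm² overlap (of its 70.00 mm²) is removed, clipping the outline — boundary = 41.61 mm; the cylinder at (15, -2) does not reach this height (z outside [6.5, 31]); Merging all regions: only the result so far is present, so the union is just that shape — boundary = 41.61 mm. So its perimeter = 41.61 mm. Layer 69 (z = 17.25): the cylinder is not intersected at this z (z outside [0, 17]); the cube at (0, -2.5) does not reach this height (z outside [5.5, 8.5]); After the difference (first − rest): the first operand is absent here, so nothing remains; the cylinder at (15, -2): section is a regular 8-gon, circumradius r=2.5 (perimeter = 2·8·2.500·sin(180°/8) = 15.31 mm); Taking the union: only the r=2.5 cylinder at (15, -2) is present, so the union is just that shape — boundary = 15.31 mm. So its perimeter = 15.31 mm. Layer 24 is larger (41.61 vs 15.31 mm).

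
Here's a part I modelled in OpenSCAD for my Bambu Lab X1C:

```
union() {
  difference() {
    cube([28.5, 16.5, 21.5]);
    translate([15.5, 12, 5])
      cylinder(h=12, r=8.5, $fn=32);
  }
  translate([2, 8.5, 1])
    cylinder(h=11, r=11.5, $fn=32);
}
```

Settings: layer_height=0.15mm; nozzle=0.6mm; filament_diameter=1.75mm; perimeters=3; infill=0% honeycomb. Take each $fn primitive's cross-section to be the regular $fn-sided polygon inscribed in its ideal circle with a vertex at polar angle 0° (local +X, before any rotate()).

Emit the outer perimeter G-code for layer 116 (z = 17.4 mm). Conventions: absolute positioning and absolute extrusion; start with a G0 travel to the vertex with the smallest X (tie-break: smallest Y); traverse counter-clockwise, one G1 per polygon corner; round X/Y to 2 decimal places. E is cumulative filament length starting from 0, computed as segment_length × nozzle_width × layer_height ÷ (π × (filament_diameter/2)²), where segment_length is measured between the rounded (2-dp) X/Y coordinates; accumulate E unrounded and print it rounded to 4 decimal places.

At z = 17.4 mm: the cube (footprint 28.5×16.5) is included at this height; the cylinder at (15.5, 12) does not reach this height (z outside [5, 17]); After the difference (first − rest): none of the subtracted shapes is present at this height, so the 28.5×16.5 cube is unchanged — 1 connected region; the cylinder at (2, 8.5) does not reach this height (z outside [1, 12]); Taking the union: only that combined region is present, so the union is just that shape — 1 connected region. The outline is a single polygon with 4 vertices. Extrusion per mm of travel: 0.6 × 0.15 / (π × 0.875²) = 0.037418. Accumulating E over each segment gives final E = 3.3676.

G0 X0.00 Y0.00 Z17.40
G1 X28.50 Y0.00 E1.0664
G1 X28.50 Y16.50 E1.6838
G1 X0.00 Y16.50 E2.7502
G1 X0.00 Y0.00 E3.3676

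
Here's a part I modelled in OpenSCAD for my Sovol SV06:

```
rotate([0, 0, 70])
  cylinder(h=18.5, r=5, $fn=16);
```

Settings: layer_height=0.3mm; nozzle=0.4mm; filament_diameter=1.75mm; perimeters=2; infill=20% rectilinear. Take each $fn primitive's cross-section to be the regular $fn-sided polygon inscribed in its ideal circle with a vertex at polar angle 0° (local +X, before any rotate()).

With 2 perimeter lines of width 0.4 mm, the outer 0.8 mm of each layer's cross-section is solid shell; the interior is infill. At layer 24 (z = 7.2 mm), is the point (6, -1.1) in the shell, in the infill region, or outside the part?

At z = 7.2 mm: the cylinder: section is a regular 16-gon, circumradius r=5; (whole slice rotated 70° about Z — lengths, areas and connectivity unchanged). Overall, the cross-section is a single solid region. Undo the 70° rotation: the query point maps to (1.018, -6.014) in the un-rotated model frame. The nearest boundary edge runs (-0.00, -5.00)→(1.91, -4.62); distance from the point to it = 1.19 mm. The point is not inside any of the regions above, so it lies outside the cross-section (1.19 mm from the nearest boundary).

outside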